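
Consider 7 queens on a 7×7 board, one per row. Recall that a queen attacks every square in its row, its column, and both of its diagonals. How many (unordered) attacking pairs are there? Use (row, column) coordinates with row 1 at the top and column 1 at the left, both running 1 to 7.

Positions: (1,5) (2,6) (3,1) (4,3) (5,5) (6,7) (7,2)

Same column: (1,5)–(5,5) (column 5).
Same diagonal: (1,5)–(2,6) (|1−2| = |5−6| = 1).
Total attacking pairs: 2.

2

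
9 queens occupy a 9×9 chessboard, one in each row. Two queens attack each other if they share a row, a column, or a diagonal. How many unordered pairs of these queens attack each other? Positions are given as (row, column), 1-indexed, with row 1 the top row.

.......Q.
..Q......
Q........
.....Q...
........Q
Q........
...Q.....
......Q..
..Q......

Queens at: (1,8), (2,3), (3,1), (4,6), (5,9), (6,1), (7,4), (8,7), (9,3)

2

Same column: (2,3)–(9,3) (column 3); (3,1)–(6,1) (column 1).
Total attacking pairs: 2.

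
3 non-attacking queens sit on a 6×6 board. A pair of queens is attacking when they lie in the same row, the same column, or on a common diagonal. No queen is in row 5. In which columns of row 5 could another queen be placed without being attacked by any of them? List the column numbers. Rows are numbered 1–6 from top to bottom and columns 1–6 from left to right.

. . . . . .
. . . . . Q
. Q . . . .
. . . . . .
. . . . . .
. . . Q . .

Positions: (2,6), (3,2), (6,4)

(2,6) attacks row 5 at column 6 and diagonals 3.
(3,2) attacks row 5 at column 2 and diagonals 4.
(6,4) attacks row 5 at column 4 and diagonals 3, 5.
Attacked columns: {2, 3, 4, 5, 6}. Safe: {1}.

columns 1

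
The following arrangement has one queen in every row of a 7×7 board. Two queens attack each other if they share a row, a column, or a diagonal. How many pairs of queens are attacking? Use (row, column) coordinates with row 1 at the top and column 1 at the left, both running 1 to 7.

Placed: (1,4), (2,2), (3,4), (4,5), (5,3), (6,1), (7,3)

Same column: (1,4)–(3,4) (column 4); (5,3)–(7,3) (column 3).
Same diagonal: (3,4)–(4,5) (|3−4| = |4−5| = 1); (3,4)–(6,1) (|3−6| = |4−1| = 3).
Total attacking pairs: 4.

4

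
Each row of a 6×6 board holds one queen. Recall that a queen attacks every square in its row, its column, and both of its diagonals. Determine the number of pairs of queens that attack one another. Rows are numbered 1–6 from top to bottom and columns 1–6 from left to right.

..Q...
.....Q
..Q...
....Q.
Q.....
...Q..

2

Same column: (1,3)–(3,3) (column 3).
Same diagonal: (3,3)–(5,1) (|3−5| = |3−1| = 2).
Total attacking pairs: 2.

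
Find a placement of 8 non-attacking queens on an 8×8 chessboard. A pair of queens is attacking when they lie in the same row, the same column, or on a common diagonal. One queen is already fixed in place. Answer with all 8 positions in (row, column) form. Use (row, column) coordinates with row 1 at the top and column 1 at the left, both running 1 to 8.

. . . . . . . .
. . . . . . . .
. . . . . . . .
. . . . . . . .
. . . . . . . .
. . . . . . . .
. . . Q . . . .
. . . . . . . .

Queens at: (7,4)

Row 1: attacked by (7,4)→{4}. Safe: 1, 2, 3, 5, 6, 7, 8. Place at column 3.
Row 2: attacked by (1,3)→{2,3,4}; (7,4)→{4}. Safe: 1, 5, 6, 7, 8. Place at column 5.
Row 3: attacked by (1,3)→{1,3,5}; (2,5)→{4,5,6}; (7,4)→{4,8}. Safe: 2, 7. Place at column 2.
Row 4: attacked by (1,3)→{3,6}; (2,5)→{3,5,7}; (3,2)→{1,2,3}; (7,4)→{1,4,7}. Safe: 8. Place at column 8.
Row 5: attacked by (1,3)→{3,7}; (2,5)→{2,5,8}; (3,2)→{2,4}; (4,8)→{7,8}; (7,4)→{2,4,6}. Safe: 1. Place at column 1.
Row 6: attacked by (1,3)→{3,8}; (2,5)→{1,5}; (3,2)→{2,5}; (4,8)→{6,8}; (5,1)→{1,2}; (7,4)→{3,4,5}. Safe: 7. Place at column 7.
Row 8: attacked by (1,3)→{3}; (2,5)→{5}; (3,2)→{2,7}; (4,8)→{4,8}; (5,1)→{1,4}; (6,7)→{5,7}; (7,4)→{3,4,5}. Safe: 6. Place at column 6.
Columns [3, 5, 2, 8, 1, 7, 4, 6], r−c [-2, -3, 1, -4, 4, -1, 3, 2], r+c [4, 7, 5, 12, 6, 13, 11, 14] are all distinct, so no two queens attack.

(1,3) (2,5) (3,2) (4,8) (5,1) (6,7) (7,4) (8,6)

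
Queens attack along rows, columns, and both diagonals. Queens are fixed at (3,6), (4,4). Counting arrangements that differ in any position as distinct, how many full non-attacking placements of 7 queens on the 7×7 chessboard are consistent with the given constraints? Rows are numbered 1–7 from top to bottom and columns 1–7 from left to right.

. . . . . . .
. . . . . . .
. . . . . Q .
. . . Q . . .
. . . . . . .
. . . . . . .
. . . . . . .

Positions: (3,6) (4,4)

Branch on row 1: col 2 → 0; col 3 → 1; col 5 → 1.
Sum: 0 + 1 + 1 = 2.

2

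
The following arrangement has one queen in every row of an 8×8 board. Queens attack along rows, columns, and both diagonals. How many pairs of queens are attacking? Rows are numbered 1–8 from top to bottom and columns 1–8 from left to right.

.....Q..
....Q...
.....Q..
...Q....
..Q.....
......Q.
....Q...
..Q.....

7

Same column: (1,6)–(3,6) (column 6); (2,5)–(7,5) (column 5); (5,3)–(8,3) (column 3).
Same diagonal: (1,6)–(2,5) (|1−2| = |6−5| = 1); (2,5)–(3,6) (|2−3| = |5−6| = 1); (4,4)–(5,3) (|4−5| = |4−3| = 1); (5,3)–(7,5) (|5−7| = |3−5| = 2).
Total attacking pairs: 7.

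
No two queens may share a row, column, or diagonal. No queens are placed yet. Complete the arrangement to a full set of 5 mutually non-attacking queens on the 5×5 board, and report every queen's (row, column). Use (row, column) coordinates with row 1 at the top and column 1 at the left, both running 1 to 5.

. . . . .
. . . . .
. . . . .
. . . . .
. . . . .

(1,5) (2,3) (3,1) (4,4) (5,2)

Row 1: Safe: 1, 2, 3, 4, 5. Place at column 5.
Row 2: attacked by (1,5)→{4,5}. Safe: 1, 2, 3. Place at column 3.
Row 3: attacked by (1,5)→{3,5}; (2,3)→{2,3,4}. Safe: 1. Place at column 1.
Row 4: attacked by (1,5)→{2,5}; (2,3)→{1,3,5}; (3,1)→{1,2}. Safe: 4. Place at column 4.
Row 5: attacked by (1,5)→{1,5}; (2,3)→{3}; (3,1)→{1,3}; (4,4)→{3,4,5}. Safe: 2. Place at column 2.
Columns [5, 3, 1, 4, 2], r−c [-4, -1, 2, 0, 3], r+c [6, 5, 4, 8, 7] are all distinct, so no two queens attack.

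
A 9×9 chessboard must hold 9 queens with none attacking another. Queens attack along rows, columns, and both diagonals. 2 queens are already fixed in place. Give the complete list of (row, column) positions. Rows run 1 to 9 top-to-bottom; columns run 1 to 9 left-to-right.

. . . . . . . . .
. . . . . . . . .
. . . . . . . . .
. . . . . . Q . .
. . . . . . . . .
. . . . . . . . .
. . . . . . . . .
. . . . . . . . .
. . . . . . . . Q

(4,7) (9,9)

Row 1: attacked by (4,7)→{4,7}; (9,9)→{1,9}. Safe: 2, 3, 5, 6, 8. Place at column 3.
Row 2: attacked by (1,3)→{2,3,4}; (4,7)→{5,7,9}; (9,9)→{2,9}. Safe: 1, 6, 8. Place at column 6.
Row 3: attacked by (1,3)→{1,3,5}; (2,6)→{5,6,7}; (4,7)→{6,7,8}; (9,9)→{3,9}. Safe: 2, 4. Place at column 2.
Row 5: attacked by (1,3)→{3,7}; (2,6)→{3,6,9}; (3,2)→{2,4}; (4,7)→{6,7,8}; (9,9)→{5,9}. Safe: 1. Place at column 1.
Row 6: attacked by (1,3)→{3,8}; (2,6)→{2,6}; (3,2)→{2,5}; (4,7)→{5,7,9}; (5,1)→{1,2}; (9,9)→{6,9}. Safe: 4. Place at column 4.
Row 7: attacked by (1,3)→{3,9}; (2,6)→{1,6}; (3,2)→{2,6}; (4,7)→{4,7}; (5,1)→{1,3}; (6,4)→{3,4,5}; (9,9)→{7,9}. Safe: 8. Place at column 8.
Row 8: attacked by (1,3)→{3}; (2,6)→{6}; (3,2)→{2,7}; (4,7)→{3,7}; (5,1)→{1,4}; (6,4)→{2,4,6}; (7,8)→{7,8,9}; (9,9)→{8,9}. Safe: 5. Place at column 5.
Columns [3, 6, 2, 7, 1, 4, 8, 5, 9], r−c [-2, -4, 1, -3, 4, 2, -1, 3, 0], r+c [4, 8, 5, 11, 6, 10, 15, 13, 18] are all distinct, so no two queens attack.

(1,3) (2,6) (3,2) (4,7) (5,1) (6,4) (7,8) (8,5) (9,9)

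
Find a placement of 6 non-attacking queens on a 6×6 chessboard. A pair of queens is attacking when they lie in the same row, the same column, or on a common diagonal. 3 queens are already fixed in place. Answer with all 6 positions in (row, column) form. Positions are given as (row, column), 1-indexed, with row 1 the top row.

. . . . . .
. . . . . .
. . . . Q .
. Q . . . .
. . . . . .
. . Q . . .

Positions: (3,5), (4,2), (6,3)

Row 1: attacked by (3,5)→{3,5}; (4,2)→{2,5}; (6,3)→{3}. Safe: 1, 4, 6. Place at column 4.
Row 2: attacked by (1,4)→{3,4,5}; (3,5)→{4,5,6}; (4,2)→{2,4}; (6,3)→{3}. Safe: 1. Place at column 1.
Row 5: attacked by (1,4)→{4}; (2,1)→{1,4}; (3,5)→{3,5}; (4,2)→{1,2,3}; (6,3)→{2,3,4}. Safe: 6. Place at column 6.
Columns [4, 1, 5, 2, 6, 3], r−c [-3, 1, -2, 2, -1, 3], r+c [5, 3, 8, 6, 11, 9] are all distinct, so no two queens attack.

(1,4) (2,1) (3,5) (4,2) (5,6) (6,3)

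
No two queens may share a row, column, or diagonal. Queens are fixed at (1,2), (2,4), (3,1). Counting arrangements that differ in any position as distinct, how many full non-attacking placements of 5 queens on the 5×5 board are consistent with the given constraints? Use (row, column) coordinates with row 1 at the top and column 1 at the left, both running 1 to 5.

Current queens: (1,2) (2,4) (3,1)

1

Branch on row 4: col 3 → 1.
Sum: 1 = 1.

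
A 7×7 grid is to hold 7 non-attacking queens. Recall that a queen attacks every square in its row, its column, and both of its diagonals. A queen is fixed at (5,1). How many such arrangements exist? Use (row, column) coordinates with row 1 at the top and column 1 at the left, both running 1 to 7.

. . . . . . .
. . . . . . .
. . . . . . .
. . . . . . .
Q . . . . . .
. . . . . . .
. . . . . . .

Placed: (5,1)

Branch on row 1: col 2 → 2; col 3 → 1; col 4 → 0; col 6 → 2; col 7 → 1.
Sum: 2 + 1 + 0 + 2 + 1 = 6.

6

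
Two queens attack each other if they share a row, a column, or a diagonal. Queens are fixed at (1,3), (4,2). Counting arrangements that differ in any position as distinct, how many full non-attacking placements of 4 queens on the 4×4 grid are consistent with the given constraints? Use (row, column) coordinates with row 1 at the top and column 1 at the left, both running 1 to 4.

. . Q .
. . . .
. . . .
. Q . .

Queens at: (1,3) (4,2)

Branch on row 2: col 1 → 1.
Sum: 1 = 1.

1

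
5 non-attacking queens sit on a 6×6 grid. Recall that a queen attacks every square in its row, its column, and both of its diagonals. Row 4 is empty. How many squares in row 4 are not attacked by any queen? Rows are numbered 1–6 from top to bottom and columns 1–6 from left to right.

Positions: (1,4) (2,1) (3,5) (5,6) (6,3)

(1,4) attacks row 4 at column 4 and diagonals 1.
(2,1) attacks row 4 at column 1 and diagonals 3.
(3,5) attacks row 4 at column 5 and diagonals 4, 6.
(5,6) attacks row 4 at column 6 and diagonals 5.
(6,3) attacks row 4 at column 3 and diagonals 1, 5.
Attacked columns: {1, 3, 4, 5, 6}. Safe: {2}.

1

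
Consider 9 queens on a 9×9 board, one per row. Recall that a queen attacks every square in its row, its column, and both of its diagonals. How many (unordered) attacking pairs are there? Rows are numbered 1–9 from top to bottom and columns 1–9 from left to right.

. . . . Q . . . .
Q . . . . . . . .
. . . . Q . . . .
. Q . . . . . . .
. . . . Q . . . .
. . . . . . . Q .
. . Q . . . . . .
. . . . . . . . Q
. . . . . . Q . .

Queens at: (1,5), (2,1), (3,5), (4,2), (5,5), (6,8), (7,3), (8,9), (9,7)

Same column: (1,5)–(3,5) (column 5); (1,5)–(5,5) (column 5); (3,5)–(5,5) (column 5).
Same diagonal: (1,5)–(4,2) (|1−4| = |5−2| = 3); (3,5)–(6,8) (|3−6| = |5−8| = 3); (4,2)–(9,7) (|4−9| = |2−7| = 5); (5,5)–(7,3) (|5−7| = |5−3| = 2).
Total attacking pairs: 7.

7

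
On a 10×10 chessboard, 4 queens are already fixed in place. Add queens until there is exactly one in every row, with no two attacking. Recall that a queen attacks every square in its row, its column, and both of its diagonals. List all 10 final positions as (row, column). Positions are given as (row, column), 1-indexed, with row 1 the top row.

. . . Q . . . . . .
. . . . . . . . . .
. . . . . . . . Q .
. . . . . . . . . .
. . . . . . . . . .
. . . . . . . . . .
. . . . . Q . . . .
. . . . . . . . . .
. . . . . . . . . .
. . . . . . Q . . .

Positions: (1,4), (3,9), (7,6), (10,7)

Row 2: attacked by (1,4)→{3,4,5}; (3,9)→{8,9,10}; (7,6)→{1,6}; (10,7)→{7}. Safe: 2. Place at column 2.
Row 4: attacked by (1,4)→{1,4,7}; (2,2)→{2,4}; (3,9)→{8,9,10}; (7,6)→{3,6,9}; (10,7)→{1,7}. Safe: 5. Place at column 5.
Row 5: attacked by (1,4)→{4,8}; (2,2)→{2,5}; (3,9)→{7,9}; (4,5)→{4,5,6}; (7,6)→{4,6,8}; (10,7)→{2,7}. Safe: 1, 3, 10. Place at column 10.
Row 6: attacked by (1,4)→{4,9}; (2,2)→{2,6}; (3,9)→{6,9}; (4,5)→{3,5,7}; (5,10)→{9,10}; (7,6)→{5,6,7}; (10,7)→{3,7}. Safe: 1, 8. Place at column 8.
Row 8: attacked by (1,4)→{4}; (2,2)→{2,8}; (3,9)→{4,9}; (4,5)→{1,5,9}; (5,10)→{7,10}; (6,8)→{6,8,10}; (7,6)→{5,6,7}; (10,7)→{5,7,9}. Safe: 3. Place at column 3.
Row 9: attacked by (1,4)→{4}; (2,2)→{2,9}; (3,9)→{3,9}; (4,5)→{5,10}; (5,10)→{6,10}; (6,8)→{5,8}; (7,6)→{4,6,8}; (8,3)→{2,3,4}; (10,7)→{6,7,8}. Safe: 1. Place at column 1.
Columns [4, 2, 9, 5, 10, 8, 6, 3, 1, 7], r−c [-3, 0, -6, -1, -5, -2, 1, 5, 8, 3], r+c [5, 4, 12, 9, 15, 14, 13, 11, 10, 17] are all distinct, so no two queens attack.

(1,4) (2,2) (3,9) (4,5) (5,10) (6,8) (7,6) (8,3) (9,1) (10,7)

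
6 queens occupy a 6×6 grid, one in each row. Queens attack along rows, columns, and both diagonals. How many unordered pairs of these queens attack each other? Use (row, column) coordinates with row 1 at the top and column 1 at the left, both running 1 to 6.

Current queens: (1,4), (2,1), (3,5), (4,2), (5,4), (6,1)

3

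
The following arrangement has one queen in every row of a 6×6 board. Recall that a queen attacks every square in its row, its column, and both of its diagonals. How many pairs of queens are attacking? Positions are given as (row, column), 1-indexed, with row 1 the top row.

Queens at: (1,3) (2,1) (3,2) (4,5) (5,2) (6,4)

2

Same column: (3,2)–(5,2) (column 2).
Same diagonal: (2,1)–(3,2) (|2−3| = |1−2| = 1).
Total attacking pairs: 2.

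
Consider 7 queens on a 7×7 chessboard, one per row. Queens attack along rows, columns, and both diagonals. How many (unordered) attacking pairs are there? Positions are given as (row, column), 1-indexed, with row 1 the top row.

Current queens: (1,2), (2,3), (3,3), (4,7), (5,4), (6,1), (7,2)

5

Same column: (1,2)–(7,2) (column 2); (2,3)–(3,3) (column 3).
Same diagonal: (1,2)–(2,3) (|1−2| = |2−3| = 1); (5,4)–(7,2) (|5−7| = |4−2| = 2); (6,1)–(7,2) (|6−7| = |1−2| = 1).
Total attacking pairs: 5.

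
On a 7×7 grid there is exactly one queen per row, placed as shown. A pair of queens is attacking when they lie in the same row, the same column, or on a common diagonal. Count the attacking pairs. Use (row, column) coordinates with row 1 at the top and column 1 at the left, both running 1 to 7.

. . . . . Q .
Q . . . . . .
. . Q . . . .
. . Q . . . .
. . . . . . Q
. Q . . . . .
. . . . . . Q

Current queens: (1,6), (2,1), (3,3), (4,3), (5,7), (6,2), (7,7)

5

Same column: (3,3)–(4,3) (column 3); (5,7)–(7,7) (column 7).
Same diagonal: (1,6)–(4,3) (|1−4| = |6−3| = 3); (2,1)–(4,3) (|2−4| = |1−3| = 2); (3,3)–(7,7) (|3−7| = |3−7| = 4).
Total attacking pairs: 5.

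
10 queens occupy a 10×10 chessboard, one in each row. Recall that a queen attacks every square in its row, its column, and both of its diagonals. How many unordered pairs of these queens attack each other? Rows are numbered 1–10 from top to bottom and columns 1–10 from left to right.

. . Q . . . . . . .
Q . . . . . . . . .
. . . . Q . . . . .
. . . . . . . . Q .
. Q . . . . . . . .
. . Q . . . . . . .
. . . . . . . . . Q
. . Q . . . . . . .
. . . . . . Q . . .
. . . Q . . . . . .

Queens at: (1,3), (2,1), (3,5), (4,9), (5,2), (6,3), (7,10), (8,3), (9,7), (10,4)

5

Same column: (1,3)–(6,3) (column 3); (1,3)–(8,3) (column 3); (6,3)–(8,3) (column 3).
Same diagonal: (1,3)–(3,5) (|1−3| = |3−5| = 2); (5,2)–(6,3) (|5−6| = |2−3| = 1).
Total attacking pairs: 5.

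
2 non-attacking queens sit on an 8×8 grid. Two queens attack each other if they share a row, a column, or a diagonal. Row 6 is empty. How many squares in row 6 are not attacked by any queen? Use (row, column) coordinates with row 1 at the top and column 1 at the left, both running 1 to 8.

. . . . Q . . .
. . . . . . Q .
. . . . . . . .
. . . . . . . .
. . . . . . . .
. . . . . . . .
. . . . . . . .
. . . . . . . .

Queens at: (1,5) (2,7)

5

(1,5) attacks row 6 at column 5.
(2,7) attacks row 6 at column 7 and diagonals 3.
Attacked columns: {3, 5, 7}. Safe: {1, 2, 4, 6, 8}.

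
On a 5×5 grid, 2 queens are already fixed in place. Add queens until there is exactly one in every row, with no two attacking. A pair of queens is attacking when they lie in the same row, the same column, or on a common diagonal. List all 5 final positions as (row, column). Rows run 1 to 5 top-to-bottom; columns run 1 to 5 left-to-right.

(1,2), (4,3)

(1,2) (2,4) (3,1) (4,3) (5,5)

Row 2: attacked by (1,2)→{1,2,3}; (4,3)→{1,3,5}. Safe: 4. Place at column 4.
Row 3: attacked by (1,2)→{2,4}; (2,4)→{3,4,5}; (4,3)→{2,3,4}. Safe: 1. Place at column 1.
Row 5: attacked by (1,2)→{2}; (2,4)→{1,4}; (3,1)→{1,3}; (4,3)→{2,3,4}. Safe: 5. Place at column 5.
Columns [2, 4, 1, 3, 5], r−c [-1, -2, 2, 1, 0], r+c [3, 6, 4, 7, 10] are all distinct, so no two queens attack.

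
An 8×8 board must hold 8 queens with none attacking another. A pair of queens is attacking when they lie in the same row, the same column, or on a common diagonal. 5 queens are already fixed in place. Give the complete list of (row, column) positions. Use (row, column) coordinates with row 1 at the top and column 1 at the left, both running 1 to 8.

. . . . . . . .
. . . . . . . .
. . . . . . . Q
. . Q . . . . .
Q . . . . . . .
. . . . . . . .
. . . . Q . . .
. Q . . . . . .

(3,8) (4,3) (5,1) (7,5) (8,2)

Row 1: attacked by (3,8)→{6,8}; (4,3)→{3,6}; (5,1)→{1,5}; (7,5)→{5}; (8,2)→{2}. Safe: 4, 7. Place at column 4.
Row 2: attacked by (1,4)→{3,4,5}; (3,8)→{7,8}; (4,3)→{1,3,5}; (5,1)→{1,4}; (7,5)→{5}; (8,2)→{2,8}. Safe: 6. Place at column 6.
Row 6: attacked by (1,4)→{4}; (2,6)→{2,6}; (3,8)→{5,8}; (4,3)→{1,3,5}; (5,1)→{1,2}; (7,5)→{4,5,6}; (8,2)→{2,4}. Safe: 7. Place at column 7.
Columns [4, 6, 8, 3, 1, 7, 5, 2], r−c [-3, -4, -5, 1, 4, -1, 2, 6], r+c [5, 8, 11, 7, 6, 13, 12, 10] are all distinct, so no two queens attack.

(1,4) (2,6) (3,8) (4,3) (5,1) (6,7) (7,5) (8,2)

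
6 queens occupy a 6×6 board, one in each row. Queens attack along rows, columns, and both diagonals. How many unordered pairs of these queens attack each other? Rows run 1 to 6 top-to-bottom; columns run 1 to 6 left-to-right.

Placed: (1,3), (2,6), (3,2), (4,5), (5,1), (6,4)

All columns are distinct and no two queens satisfy |Δrow| = |Δcol|, so no pair attacks.

0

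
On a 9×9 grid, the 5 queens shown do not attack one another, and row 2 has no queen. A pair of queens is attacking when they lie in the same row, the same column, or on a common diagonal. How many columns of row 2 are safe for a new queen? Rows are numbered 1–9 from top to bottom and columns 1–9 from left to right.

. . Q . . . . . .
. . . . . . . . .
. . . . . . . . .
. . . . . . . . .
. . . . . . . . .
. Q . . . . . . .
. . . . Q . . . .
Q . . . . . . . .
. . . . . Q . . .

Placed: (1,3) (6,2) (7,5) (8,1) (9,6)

(1,3) attacks row 2 at column 3 and diagonals 2, 4.
(6,2) attacks row 2 at column 2 and diagonals 6.
(7,5) attacks row 2 at column 5.
(8,1) attacks row 2 at column 1 and diagonals 7.
(9,6) attacks row 2 at column 6.
Attacked columns: {1, 2, 3, 4, 5, 6, 7}. Safe: {8, 9}.

2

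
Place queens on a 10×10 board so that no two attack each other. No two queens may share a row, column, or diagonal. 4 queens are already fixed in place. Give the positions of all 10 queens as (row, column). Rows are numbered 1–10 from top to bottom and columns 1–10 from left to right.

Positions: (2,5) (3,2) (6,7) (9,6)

Row 1: attacked by (2,5)→{4,5,6}; (3,2)→{2,4}; (6,7)→{2,7}; (9,6)→{6}. Safe: 1, 3, 8, 9, 10. Place at column 10.
Row 4: attacked by (1,10)→{7,10}; (2,5)→{3,5,7}; (3,2)→{1,2,3}; (6,7)→{5,7,9}; (9,6)→{1,6}. Safe: 4, 8. Place at column 4.
Row 5: attacked by (1,10)→{6,10}; (2,5)→{2,5,8}; (3,2)→{2,4}; (4,4)→{3,4,5}; (6,7)→{6,7,8}; (9,6)→{2,6,10}. Safe: 1, 9. Place at column 9.
Row 7: attacked by (1,10)→{4,10}; (2,5)→{5,10}; (3,2)→{2,6}; (4,4)→{1,4,7}; (5,9)→{7,9}; (6,7)→{6,7,8}; (9,6)→{4,6,8}. Safe: 3. Place at column 3.
Row 8: attacked by (1,10)→{3,10}; (2,5)→{5}; (3,2)→{2,7}; (4,4)→{4,8}; (5,9)→{6,9}; (6,7)→{5,7,9}; (7,3)→{2,3,4}; (9,6)→{5,6,7}. Safe: 1. Place at column 1.
Row 10: attacked by (1,10)→{1,10}; (2,5)→{5}; (3,2)→{2,9}; (4,4)→{4,10}; (5,9)→{4,9}; (6,7)→{3,7}; (7,3)→{3,6}; (8,1)→{1,3}; (9,6)→{5,6,7}. Safe: 8. Place at column 8.
Columns [10, 5, 2, 4, 9, 7, 3, 1, 6, 8], r−c [-9, -3, 1, 0, -4, -1, 4, 7, 3, 2], r+c [11, 7, 5, 8, 14, 13, 10, 9, 15, 18] are all distinct, so no two queens attack.

(1,10) (2,5) (3,2) (4,4) (5,9) (6,7) (7,3) (8,1) (9,6) (10,8)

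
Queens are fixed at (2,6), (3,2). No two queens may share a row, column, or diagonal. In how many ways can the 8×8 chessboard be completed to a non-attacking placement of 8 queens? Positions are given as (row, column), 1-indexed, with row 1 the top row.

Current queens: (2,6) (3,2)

3

Branch on row 1: col 1 → 0; col 3 → 3; col 8 → 0.
Sum: 0 + 3 + 0 = 3.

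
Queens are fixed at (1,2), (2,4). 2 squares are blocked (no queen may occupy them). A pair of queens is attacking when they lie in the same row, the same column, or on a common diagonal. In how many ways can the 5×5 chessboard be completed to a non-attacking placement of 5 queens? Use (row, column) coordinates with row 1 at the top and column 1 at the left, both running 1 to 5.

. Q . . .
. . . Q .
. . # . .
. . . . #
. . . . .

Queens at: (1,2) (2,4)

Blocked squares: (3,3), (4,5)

Branch on row 3: col 1 → 1.
Sum: 1 = 1.

1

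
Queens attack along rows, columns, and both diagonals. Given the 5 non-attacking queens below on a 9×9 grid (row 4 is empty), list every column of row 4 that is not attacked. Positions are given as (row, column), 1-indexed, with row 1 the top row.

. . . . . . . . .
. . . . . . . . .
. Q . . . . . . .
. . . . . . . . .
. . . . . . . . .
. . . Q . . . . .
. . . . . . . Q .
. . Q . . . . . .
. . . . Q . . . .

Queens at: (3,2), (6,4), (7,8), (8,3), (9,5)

(3,2) attacks row 4 at column 2 and diagonals 1, 3.
(6,4) attacks row 4 at column 4 and diagonals 2, 6.
(7,8) attacks row 4 at column 8 and diagonals 5.
(8,3) attacks row 4 at column 3 and diagonals 7.
(9,5) attacks row 4 at column 5.
Attacked columns: {1, 2, 3, 4, 5, 6, 7, 8}. Safe: {9}.

columns 9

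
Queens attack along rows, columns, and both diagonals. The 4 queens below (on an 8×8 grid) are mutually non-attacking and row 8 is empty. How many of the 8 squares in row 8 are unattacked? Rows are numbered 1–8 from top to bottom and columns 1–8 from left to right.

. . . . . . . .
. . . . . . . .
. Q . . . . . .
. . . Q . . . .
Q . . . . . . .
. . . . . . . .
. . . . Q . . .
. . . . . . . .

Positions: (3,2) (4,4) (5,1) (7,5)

(3,2) attacks row 8 at column 2 and diagonals 7.
(4,4) attacks row 8 at column 4 and diagonals 8.
(5,1) attacks row 8 at column 1 and diagonals 4.
(7,5) attacks row 8 at column 5 and diagonals 4, 6.
Attacked columns: {1, 2, 4, 5, 6, 7, 8}. Safe: {3}.

1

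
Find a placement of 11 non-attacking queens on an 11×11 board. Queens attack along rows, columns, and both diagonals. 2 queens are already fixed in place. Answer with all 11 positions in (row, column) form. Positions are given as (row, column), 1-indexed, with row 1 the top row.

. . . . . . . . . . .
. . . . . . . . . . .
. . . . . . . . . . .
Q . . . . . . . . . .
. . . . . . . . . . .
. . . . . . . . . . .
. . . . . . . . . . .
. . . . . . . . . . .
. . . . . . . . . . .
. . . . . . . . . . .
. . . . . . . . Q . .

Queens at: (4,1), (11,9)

Row 1: attacked by (4,1)→{1,4}; (11,9)→{9}. Safe: 2, 3, 5, 6, 7, 8, 10, 11. Place at column 6.
Row 2: attacked by (1,6)→{5,6,7}; (4,1)→{1,3}; (11,9)→{9}. Safe: 2, 4, 8, 10, 11. Place at column 8.
Row 3: attacked by (1,6)→{4,6,8}; (2,8)→{7,8,9}; (4,1)→{1,2}; (11,9)→{1,9}. Safe: 3, 5, 10, 11. Place at column 10.
Row 5: attacked by (1,6)→{2,6,10}; (2,8)→{5,8,11}; (3,10)→{8,10}; (4,1)→{1,2}; (11,9)→{3,9}. Safe: 4, 7. Place at column 4.
Row 6: attacked by (1,6)→{1,6,11}; (2,8)→{4,8}; (3,10)→{7,10}; (4,1)→{1,3}; (5,4)→{3,4,5}; (11,9)→{4,9}. Safe: 2. Place at column 2.
Row 7: attacked by (1,6)→{6}; (2,8)→{3,8}; (3,10)→{6,10}; (4,1)→{1,4}; (5,4)→{2,4,6}; (6,2)→{1,2,3}; (11,9)→{5,9}. Safe: 7, 11. Place at column 7.
Row 8: attacked by (1,6)→{6}; (2,8)→{2,8}; (3,10)→{5,10}; (4,1)→{1,5}; (5,4)→{1,4,7}; (6,2)→{2,4}; (7,7)→{6,7,8}; (11,9)→{6,9}. Safe: 3, 11. Place at column 11.
Row 9: attacked by (1,6)→{6}; (2,8)→{1,8}; (3,10)→{4,10}; (4,1)→{1,6}; (5,4)→{4,8}; (6,2)→{2,5}; (7,7)→{5,7,9}; (8,11)→{10,11}; (11,9)→{7,9,11}. Safe: 3. Place at column 3.
Row 10: attacked by (1,6)→{6}; (2,8)→{8}; (3,10)→{3,10}; (4,1)→{1,7}; (5,4)→{4,9}; (6,2)→{2,6}; (7,7)→{4,7,10}; (8,11)→{9,11}; (9,3)→{2,3,4}; (11,9)→{8,9,10}. Safe: 5. Place at column 5.
Columns [6, 8, 10, 1, 4, 2, 7, 11, 3, 5, 9], r−c [-5, -6, -7, 3, 1, 4, 0, -3, 6, 5, 2], r+c [7, 10, 13, 5, 9, 8, 14, 19, 12, 15, 20] are all distinct, so no two queens attack.

(1,6) (2,8) (3,10) (4,1) (5,4) (6,2) (7,7) (8,11) (9,3) (10,5) (11,9)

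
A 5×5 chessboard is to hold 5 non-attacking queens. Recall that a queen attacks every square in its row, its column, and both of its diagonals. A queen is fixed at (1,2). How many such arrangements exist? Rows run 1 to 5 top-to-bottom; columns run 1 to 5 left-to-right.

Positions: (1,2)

2

Branch on row 2: col 4 → 1; col 5 → 1.
Sum: 1 + 1 = 2.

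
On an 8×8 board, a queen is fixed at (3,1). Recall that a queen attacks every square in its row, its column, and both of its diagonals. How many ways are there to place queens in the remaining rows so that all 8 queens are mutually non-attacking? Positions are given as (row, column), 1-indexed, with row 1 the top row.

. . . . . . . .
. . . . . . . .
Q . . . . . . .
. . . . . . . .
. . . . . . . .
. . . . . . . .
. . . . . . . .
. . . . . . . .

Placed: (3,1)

16

Branch on row 1: col 2 → 1; col 4 → 4; col 5 → 4; col 6 → 4; col 7 → 1; col 8 → 2.
Sum: 1 + 4 + 4 + 4 + 1 + 2 = 16.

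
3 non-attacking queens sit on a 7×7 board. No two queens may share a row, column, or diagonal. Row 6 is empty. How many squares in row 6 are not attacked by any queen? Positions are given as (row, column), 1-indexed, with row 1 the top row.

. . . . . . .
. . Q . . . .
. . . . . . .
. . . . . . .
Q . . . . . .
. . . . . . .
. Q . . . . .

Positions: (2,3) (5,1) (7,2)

(2,3) attacks row 6 at column 3 and diagonals 7.
(5,1) attacks row 6 at column 1 and diagonals 2.
(7,2) attacks row 6 at column 2 and diagonals 1, 3.
Attacked columns: {1, 2, 3, 7}. Safe: {4, 5, 6}.

3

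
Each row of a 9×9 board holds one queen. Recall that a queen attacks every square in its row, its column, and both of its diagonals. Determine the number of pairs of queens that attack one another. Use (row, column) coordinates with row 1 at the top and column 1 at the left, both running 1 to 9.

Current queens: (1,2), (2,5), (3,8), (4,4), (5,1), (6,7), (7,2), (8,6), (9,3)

Same column: (1,2)–(7,2) (column 2).
Same diagonal: (1,2)–(6,7) (|1−6| = |2−7| = 5).
Total attacking pairs: 2.

2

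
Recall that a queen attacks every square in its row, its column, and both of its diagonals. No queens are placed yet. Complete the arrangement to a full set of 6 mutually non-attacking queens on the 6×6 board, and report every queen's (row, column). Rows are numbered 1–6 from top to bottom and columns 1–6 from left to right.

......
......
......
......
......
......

Row 1: Safe: 1, 2, 3, 4, 5, 6. Place at column 4.
Row 2: attacked by (1,4)→{3,4,5}. Safe: 1, 2, 6. Place at column 1.
Row 3: attacked by (1,4)→{2,4,6}; (2,1)→{1,2}. Safe: 3, 5. Place at column 5.
Row 4: attacked by (1,4)→{1,4}; (2,1)→{1,3}; (3,5)→{4,5,6}. Safe: 2. Place at column 2.
Row 5: attacked by (1,4)→{4}; (2,1)→{1,4}; (3,5)→{3,5}; (4,2)→{1,2,3}. Safe: 6. Place at column 6.
Row 6: attacked by (1,4)→{4}; (2,1)→{1,5}; (3,5)→{2,5}; (4,2)→{2,4}; (5,6)→{5,6}. Safe: 3. Place at column 3.
Columns [4, 1, 5, 2, 6, 3], r−c [-3, 1, -2, 2, -1, 3], r+c [5, 3, 8, 6, 11, 9] are all distinct, so no two queens attack.

(1,4) (2,1) (3,5) (4,2) (5,6) (6,3)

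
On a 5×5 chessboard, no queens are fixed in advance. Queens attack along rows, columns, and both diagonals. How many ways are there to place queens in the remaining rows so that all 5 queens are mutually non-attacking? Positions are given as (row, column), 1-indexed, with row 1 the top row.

10

Branch on row 1: col 1 → 2; col 2 → 2; col 3 → 2; col 4 → 2; col 5 → 2.
Sum: 2 + 2 + 2 + 2 + 2 = 10.
(This is the classic 5-queens count.)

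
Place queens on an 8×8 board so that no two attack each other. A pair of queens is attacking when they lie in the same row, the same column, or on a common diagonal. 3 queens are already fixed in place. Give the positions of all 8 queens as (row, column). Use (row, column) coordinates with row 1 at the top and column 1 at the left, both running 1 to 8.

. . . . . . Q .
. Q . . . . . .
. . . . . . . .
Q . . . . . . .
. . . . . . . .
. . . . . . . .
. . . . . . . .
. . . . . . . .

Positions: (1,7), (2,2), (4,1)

(1,7) (2,2) (3,4) (4,1) (5,8) (6,5) (7,3) (8,6)

Row 3: attacked by (1,7)→{5,7}; (2,2)→{1,2,3}; (4,1)→{1,2}. Safe: 4, 6, 8. Place at column 4.
Row 5: attacked by (1,7)→{3,7}; (2,2)→{2,5}; (3,4)→{2,4,6}; (4,1)→{1,2}. Safe: 8. Place at column 8.
Row 6: attacked by (1,7)→{2,7}; (2,2)→{2,6}; (3,4)→{1,4,7}; (4,1)→{1,3}; (5,8)→{7,8}. Safe: 5. Place at column 5.
Row 7: attacked by (1,7)→{1,7}; (2,2)→{2,7}; (3,4)→{4,8}; (4,1)→{1,4}; (5,8)→{6,8}; (6,5)→{4,5,6}. Safe: 3. Place at column 3.
Row 8: attacked by (1,7)→{7}; (2,2)→{2,8}; (3,4)→{4}; (4,1)→{1,5}; (5,8)→{5,8}; (6,5)→{3,5,7}; (7,3)→{2,3,4}. Safe: 6. Place at column 6.
Columns [7, 2, 4, 1, 8, 5, 3, 6], r−c [-6, 0, -1, 3, -3, 1, 4, 2], r+c [8, 4, 7, 5, 13, 11, 10, 14] are all distinct, so no two queens attack.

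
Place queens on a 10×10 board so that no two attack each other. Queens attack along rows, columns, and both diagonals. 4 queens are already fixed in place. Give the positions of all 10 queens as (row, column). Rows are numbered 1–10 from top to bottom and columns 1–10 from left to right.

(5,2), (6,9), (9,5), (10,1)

(1,8) (2,3) (3,7) (4,4) (5,2) (6,9) (7,6) (8,10) (9,5) (10,1)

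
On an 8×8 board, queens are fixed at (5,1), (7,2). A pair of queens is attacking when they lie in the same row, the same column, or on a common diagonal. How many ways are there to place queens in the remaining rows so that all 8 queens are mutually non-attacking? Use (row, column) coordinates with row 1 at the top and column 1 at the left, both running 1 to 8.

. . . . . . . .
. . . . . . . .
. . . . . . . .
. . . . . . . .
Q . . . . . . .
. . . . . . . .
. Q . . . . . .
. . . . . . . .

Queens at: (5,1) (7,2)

Branch on row 1: col 3 → 2; col 4 → 1; col 6 → 3; col 7 → 0.
Sum: 2 + 1 + 3 + 0 = 6.

6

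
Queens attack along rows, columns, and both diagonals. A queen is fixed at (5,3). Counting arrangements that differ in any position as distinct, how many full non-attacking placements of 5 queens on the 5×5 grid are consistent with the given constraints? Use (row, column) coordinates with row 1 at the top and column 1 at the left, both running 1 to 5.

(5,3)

Branch on row 1: col 1 → 1; col 2 → 0; col 4 → 0; col 5 → 1.
Sum: 1 + 0 + 0 + 1 = 2.

2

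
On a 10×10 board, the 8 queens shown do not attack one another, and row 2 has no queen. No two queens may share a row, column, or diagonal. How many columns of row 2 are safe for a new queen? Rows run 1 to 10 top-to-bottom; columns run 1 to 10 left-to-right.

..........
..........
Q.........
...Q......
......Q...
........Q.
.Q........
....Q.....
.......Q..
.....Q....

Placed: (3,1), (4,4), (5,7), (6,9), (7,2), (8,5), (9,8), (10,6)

(3,1) attacks row 2 at column 1 and diagonals 2.
(4,4) attacks row 2 at column 4 and diagonals 2, 6.
(5,7) attacks row 2 at column 7 and diagonals 4, 10.
(6,9) attacks row 2 at column 9 and diagonals 5.
(7,2) attacks row 2 at column 2 and diagonals 7.
(8,5) attacks row 2 at column 5.
(9,8) attacks row 2 at column 8 and diagonals 1.
(10,6) attacks row 2 at column 6.
Attacked columns: {1, 2, 4, 5, 6, 7, 8, 9, 10}. Safe: {3}.

1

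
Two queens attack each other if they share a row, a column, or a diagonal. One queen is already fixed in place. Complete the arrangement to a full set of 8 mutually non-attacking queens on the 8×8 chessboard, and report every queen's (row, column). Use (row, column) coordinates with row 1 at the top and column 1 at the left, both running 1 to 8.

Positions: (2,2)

(1,8) (2,2) (3,5) (4,3) (5,1) (6,7) (7,4) (8,6)

Row 1: attacked by (2,2)→{1,2,3}. Safe: 4, 5, 6, 7, 8. Place at column 8.
Row 3: attacked by (1,8)→{6,8}; (2,2)→{1,2,3}. Safe: 4, 5, 7. Place at column 5.
Row 4: attacked by (1,8)→{5,8}; (2,2)→{2,4}; (3,5)→{4,5,6}. Safe: 1, 3, 7. Place at column 3.
Row 5: attacked by (1,8)→{4,8}; (2,2)→{2,5}; (3,5)→{3,5,7}; (4,3)→{2,3,4}. Safe: 1, 6. Place at column 1.
Row 6: attacked by (1,8)→{3,8}; (2,2)→{2,6}; (3,5)→{2,5,8}; (4,3)→{1,3,5}; (5,1)→{1,2}. Safe: 4, 7. Place at column 7.
Row 7: attacked by (1,8)→{2,8}; (2,2)→{2,7}; (3,5)→{1,5}; (4,3)→{3,6}; (5,1)→{1,3}; (6,7)→{6,7,8}. Safe: 4. Place at column 4.
Row 8: attacked by (1,8)→{1,8}; (2,2)→{2,8}; (3,5)→{5}; (4,3)→{3,7}; (5,1)→{1,4}; (6,7)→{5,7}; (7,4)→{3,4,5}. Safe: 6. Place at column 6.
Columns [8, 2, 5, 3, 1, 7, 4, 6], r−c [-7, 0, -2, 1, 4, -1, 3, 2], r+c [9, 4, 8, 7, 6, 13, 11, 14] are all distinct, so no two queens attack.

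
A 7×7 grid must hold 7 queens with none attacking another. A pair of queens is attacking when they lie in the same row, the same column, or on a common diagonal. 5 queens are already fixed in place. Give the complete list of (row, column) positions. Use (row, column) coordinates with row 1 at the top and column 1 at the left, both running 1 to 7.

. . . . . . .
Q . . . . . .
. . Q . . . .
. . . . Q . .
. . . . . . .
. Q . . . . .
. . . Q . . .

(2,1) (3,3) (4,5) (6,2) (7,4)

Row 1: attacked by (2,1)→{1,2}; (3,3)→{1,3,5}; (4,5)→{2,5}; (6,2)→{2,7}; (7,4)→{4}. Safe: 6. Place at column 6.
Row 5: attacked by (1,6)→{2,6}; (2,1)→{1,4}; (3,3)→{1,3,5}; (4,5)→{4,5,6}; (6,2)→{1,2,3}; (7,4)→{2,4,6}. Safe: 7. Place at column 7.
Columns [6, 1, 3, 5, 7, 2, 4], r−c [-5, 1, 0, -1, -2, 4, 3], r+c [7, 3, 6, 9, 12, 8, 11] are all distinct, so no two queens attack.

(1,6) (2,1) (3,3) (4,5) (5,7) (6,2) (7,4)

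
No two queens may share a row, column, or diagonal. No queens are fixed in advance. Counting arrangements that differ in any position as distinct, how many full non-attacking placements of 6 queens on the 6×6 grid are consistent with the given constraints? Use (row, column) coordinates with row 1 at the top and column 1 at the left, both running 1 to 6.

4

Branch on row 1: col 1 → 0; col 2 → 1; col 3 → 1; col 4 → 1; col 5 → 1; col 6 → 0.
Sum: 0 + 1 + 1 + 1 + 1 + 0 = 4.
(This is the classic 6-queens count.)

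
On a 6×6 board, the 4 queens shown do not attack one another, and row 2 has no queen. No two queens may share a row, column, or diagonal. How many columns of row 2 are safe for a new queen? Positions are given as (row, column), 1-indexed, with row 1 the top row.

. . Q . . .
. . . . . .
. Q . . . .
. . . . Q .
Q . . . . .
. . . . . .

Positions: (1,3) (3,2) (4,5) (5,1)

1

(1,3) attacks row 2 at column 3 and diagonals 2, 4.
(3,2) attacks row 2 at column 2 and diagonals 1, 3.
(4,5) attacks row 2 at column 5 and diagonals 3.
(5,1) attacks row 2 at column 1 and diagonals 4.
Attacked columns: {1, 2, 3, 4, 5}. Safe: {6}.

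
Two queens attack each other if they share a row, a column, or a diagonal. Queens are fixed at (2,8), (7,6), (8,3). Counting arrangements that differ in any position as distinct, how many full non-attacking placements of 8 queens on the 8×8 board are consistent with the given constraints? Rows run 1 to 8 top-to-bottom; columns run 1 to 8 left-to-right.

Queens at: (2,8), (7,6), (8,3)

2

Branch on row 1: col 1 → 0; col 2 → 0; col 4 → 1; col 5 → 1.
Sum: 0 + 0 + 1 + 1 = 2.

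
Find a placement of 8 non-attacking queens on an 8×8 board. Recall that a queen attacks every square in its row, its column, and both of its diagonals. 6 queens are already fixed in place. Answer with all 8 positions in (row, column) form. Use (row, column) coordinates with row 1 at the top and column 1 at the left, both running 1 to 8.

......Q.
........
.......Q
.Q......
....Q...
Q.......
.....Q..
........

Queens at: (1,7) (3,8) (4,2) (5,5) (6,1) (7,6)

Row 2: attacked by (1,7)→{6,7,8}; (3,8)→{7,8}; (4,2)→{2,4}; (5,5)→{2,5,8}; (6,1)→{1,5}; (7,6)→{1,6}. Safe: 3. Place at column 3.
Row 8: attacked by (1,7)→{7}; (2,3)→{3}; (3,8)→{3,8}; (4,2)→{2,6}; (5,5)→{2,5,8}; (6,1)→{1,3}; (7,6)→{5,6,7}. Safe: 4. Place at column 4.
Columns [7, 3, 8, 2, 5, 1, 6, 4], r−c [-6, -1, -5, 2, 0, 5, 1, 4], r+c [8, 5, 11, 6, 10, 7, 13, 12] are all distinct, so no two queens attack.

(1,7) (2,3) (3,8) (4,2) (5,5) (6,1) (7,6) (8,4)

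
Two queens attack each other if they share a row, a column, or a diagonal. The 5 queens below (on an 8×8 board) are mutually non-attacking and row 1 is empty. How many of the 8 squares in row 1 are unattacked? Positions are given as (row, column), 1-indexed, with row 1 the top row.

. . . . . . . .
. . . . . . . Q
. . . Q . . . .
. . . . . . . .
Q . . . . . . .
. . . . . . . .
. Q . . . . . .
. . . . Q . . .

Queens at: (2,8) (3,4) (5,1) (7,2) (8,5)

(2,8) attacks row 1 at column 8 and diagonals 7.
(3,4) attacks row 1 at column 4 and diagonals 2, 6.
(5,1) attacks row 1 at column 1 and diagonals 5.
(7,2) attacks row 1 at column 2 and diagonals 8.
(8,5) attacks row 1 at column 5.
Attacked columns: {1, 2, 4, 5, 6, 7, 8}. Safe: {3}.

1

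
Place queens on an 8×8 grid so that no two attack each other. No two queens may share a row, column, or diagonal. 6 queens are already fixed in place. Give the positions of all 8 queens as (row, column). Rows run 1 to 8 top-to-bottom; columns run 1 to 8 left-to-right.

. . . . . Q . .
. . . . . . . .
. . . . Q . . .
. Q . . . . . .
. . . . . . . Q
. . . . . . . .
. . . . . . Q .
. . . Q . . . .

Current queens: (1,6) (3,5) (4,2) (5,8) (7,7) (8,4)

(1,6) (2,1) (3,5) (4,2) (5,8) (6,3) (7,7) (8,4)

Row 2: attacked by (1,6)→{5,6,7}; (3,5)→{4,5,6}; (4,2)→{2,4}; (5,8)→{5,8}; (7,7)→{2,7}; (8,4)→{4}. Safe: 1, 3. Place at column 1.
Row 6: attacked by (1,6)→{1,6}; (2,1)→{1,5}; (3,5)→{2,5,8}; (4,2)→{2,4}; (5,8)→{7,8}; (7,7)→{6,7,8}; (8,4)→{2,4,6}. Safe: 3. Place at column 3.
Columns [6, 1, 5, 2, 8, 3, 7, 4], r−c [-5, 1, -2, 2, -3, 3, 0, 4], r+c [7, 3, 8, 6, 13, 9, 14, 12] are all distinct, so no two queens attack.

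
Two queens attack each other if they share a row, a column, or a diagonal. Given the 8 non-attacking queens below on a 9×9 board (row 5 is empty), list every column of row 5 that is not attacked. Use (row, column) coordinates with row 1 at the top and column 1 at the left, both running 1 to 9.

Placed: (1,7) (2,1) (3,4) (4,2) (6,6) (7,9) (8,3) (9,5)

columns 8

(1,7) attacks row 5 at column 7 and diagonals 3.
(2,1) attacks row 5 at column 1 and diagonals 4.
(3,4) attacks row 5 at column 4 and diagonals 2, 6.
(4,2) attacks row 5 at column 2 and diagonals 1, 3.
(6,6) attacks row 5 at column 6 and diagonals 5, 7.
(7,9) attacks row 5 at column 9 and diagonals 7.
(8,3) attacks row 5 at column 3 and diagonals 6.
(9,5) attacks row 5 at column 5 and diagonals 1, 9.
Attacked columns: {1, 2, 3, 4, 5, 6, 7, 9}. Safe: {8}.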